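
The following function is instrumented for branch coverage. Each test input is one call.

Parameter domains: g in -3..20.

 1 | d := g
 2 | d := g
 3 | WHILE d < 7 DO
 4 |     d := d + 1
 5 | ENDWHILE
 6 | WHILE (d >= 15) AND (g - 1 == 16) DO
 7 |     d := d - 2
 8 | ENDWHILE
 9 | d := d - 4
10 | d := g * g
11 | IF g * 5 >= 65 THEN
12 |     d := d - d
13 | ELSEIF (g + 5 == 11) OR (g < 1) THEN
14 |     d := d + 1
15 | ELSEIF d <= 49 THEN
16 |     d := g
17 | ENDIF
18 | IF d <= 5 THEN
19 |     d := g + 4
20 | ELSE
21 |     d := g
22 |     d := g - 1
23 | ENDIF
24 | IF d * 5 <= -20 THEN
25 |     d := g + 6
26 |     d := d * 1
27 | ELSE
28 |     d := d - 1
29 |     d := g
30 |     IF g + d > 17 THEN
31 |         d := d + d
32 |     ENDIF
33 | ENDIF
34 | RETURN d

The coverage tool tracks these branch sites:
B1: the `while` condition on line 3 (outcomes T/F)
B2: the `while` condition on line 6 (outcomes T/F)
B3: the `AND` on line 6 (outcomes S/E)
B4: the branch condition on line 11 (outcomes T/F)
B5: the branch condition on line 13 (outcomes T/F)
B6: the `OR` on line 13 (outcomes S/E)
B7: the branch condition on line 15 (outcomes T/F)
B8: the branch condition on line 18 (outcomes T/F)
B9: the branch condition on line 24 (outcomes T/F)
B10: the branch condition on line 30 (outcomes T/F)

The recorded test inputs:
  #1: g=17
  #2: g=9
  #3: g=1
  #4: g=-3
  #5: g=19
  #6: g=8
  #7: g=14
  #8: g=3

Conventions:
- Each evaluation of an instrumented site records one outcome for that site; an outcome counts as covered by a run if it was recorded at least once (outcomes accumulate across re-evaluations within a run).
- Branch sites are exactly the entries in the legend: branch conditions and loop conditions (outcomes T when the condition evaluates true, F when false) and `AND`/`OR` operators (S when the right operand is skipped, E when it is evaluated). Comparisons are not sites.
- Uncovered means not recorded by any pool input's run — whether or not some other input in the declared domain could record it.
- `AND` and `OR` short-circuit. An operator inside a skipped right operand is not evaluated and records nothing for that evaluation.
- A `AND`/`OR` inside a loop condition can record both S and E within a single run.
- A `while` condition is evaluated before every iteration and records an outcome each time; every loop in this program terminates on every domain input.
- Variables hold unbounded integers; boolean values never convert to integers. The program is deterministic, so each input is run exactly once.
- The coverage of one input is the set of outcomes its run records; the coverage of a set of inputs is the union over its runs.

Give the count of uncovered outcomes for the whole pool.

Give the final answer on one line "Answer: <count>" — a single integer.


#1 (g=17) -> B1->F, B3->E, B2->T, B3->E, B2->T, B3->S, B2->F, B4->T, B8->T, B9->F, B10->T; covered: B1=F, B2=T, B2=F, B3=S, B3=E, B4=T, B8=T, B9=F, B10=T
#2 (g=9) -> B1->F, B3->S, B2->F, B4->F, B6->E, B5->F, B7->F, B8->F, B9->F, B10->T; covered: B1=F, B2=F, B3=S, B4=F, B5=F, B6=E, B7=F, B8=F, B9=F, B10=T
#3 (g=1) -> B1->T, B1->T, B1->T, B1->T, B1->T, B1->T, B1->F, B3->S, B2->F, B4->F, B6->E, B5->F, B7->T, B8->T, ...; covered: B1=T, B1=F, B2=F, B3=S, B4=F, B5=F, B6=E, B7=T, B8=T, B9=F, B10=F
#4 (g=-3) -> B1->T, B1->T, B1->T, B1->T, B1->T, B1->T, B1->T, B1->T, B1->T, B1->T, B1->F, B3->S, B2->F, B4->F, ...; covered: B1=T, B1=F, B2=F, B3=S, B4=F, B5=T, B6=E, B8=F, B9=T
#5 (g=19) -> B1->F, B3->E, B2->F, B4->T, B8->T, B9->F, B10->T; covered: B1=F, B2=F, B3=E, B4=T, B8=T, B9=F, B10=T
#6 (g=8) -> B1->F, B3->S, B2->F, B4->F, B6->E, B5->F, B7->F, B8->F, B9->F, B10->F; covered: B1=F, B2=F, B3=S, B4=F, B5=F, B6=E, B7=F, B8=F, B9=F, B10=F
#7 (g=14) -> B1->F, B3->S, B2->F, B4->T, B8->T, B9->F, B10->T; covered: B1=F, B2=F, B3=S, B4=T, B8=T, B9=F, B10=T
#8 (g=3) -> B1->T, B1->T, B1->T, B1->T, B1->F, B3->S, B2->F, B4->F, B6->E, B5->F, B7->T, B8->T, B9->F, B10->F; covered: B1=T, B1=F, B2=F, B3=S, B4=F, B5=F, B6=E, B7=T, B8=T, B9=F, B10=F
union over the pool: B1=T, B1=F, B2=T, B2=F, B3=S, B3=E, B4=T, B4=F, B5=T, B5=F, B6=E, B7=T, B7=F, B8=T, B8=F, B9=T, B9=F, B10=T, B10=F
uncovered (1 of 20): B6=S
Answer: 1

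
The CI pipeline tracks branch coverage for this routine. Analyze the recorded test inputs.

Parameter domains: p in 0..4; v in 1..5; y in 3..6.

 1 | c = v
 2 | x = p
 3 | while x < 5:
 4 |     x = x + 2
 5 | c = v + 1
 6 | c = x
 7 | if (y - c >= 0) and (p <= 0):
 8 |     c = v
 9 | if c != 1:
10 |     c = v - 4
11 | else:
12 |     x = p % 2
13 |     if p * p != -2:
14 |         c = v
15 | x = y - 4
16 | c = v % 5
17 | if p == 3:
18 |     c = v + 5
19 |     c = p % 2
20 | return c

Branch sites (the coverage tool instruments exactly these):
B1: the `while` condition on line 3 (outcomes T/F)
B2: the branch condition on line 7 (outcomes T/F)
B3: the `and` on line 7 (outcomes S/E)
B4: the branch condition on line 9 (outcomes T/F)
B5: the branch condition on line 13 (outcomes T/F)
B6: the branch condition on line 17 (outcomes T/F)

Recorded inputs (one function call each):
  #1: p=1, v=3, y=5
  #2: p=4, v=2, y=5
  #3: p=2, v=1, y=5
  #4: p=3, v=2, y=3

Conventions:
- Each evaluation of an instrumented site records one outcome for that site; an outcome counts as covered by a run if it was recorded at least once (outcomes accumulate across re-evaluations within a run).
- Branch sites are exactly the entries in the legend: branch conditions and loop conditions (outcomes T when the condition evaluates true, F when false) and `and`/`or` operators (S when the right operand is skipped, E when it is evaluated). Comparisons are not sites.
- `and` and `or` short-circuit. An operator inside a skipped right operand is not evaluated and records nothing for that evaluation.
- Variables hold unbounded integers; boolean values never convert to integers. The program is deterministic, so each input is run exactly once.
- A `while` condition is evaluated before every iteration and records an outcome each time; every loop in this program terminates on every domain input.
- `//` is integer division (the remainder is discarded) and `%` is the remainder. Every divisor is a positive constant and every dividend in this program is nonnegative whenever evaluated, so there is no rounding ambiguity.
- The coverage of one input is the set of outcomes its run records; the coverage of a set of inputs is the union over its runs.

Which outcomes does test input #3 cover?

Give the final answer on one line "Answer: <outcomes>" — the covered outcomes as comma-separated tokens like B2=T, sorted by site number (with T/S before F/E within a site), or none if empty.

Event log for input #3 (p=2, v=1, y=5):
  B1->T, B1->T, B1->F, B3->S, B2->F, B4->T, B6->F
collecting distinct outcomes: B1=T, B1=F, B2=F, B3=S, B4=T, B6=F

Answer: B1=T, B1=F, B2=F, B3=S, B4=T, B6=F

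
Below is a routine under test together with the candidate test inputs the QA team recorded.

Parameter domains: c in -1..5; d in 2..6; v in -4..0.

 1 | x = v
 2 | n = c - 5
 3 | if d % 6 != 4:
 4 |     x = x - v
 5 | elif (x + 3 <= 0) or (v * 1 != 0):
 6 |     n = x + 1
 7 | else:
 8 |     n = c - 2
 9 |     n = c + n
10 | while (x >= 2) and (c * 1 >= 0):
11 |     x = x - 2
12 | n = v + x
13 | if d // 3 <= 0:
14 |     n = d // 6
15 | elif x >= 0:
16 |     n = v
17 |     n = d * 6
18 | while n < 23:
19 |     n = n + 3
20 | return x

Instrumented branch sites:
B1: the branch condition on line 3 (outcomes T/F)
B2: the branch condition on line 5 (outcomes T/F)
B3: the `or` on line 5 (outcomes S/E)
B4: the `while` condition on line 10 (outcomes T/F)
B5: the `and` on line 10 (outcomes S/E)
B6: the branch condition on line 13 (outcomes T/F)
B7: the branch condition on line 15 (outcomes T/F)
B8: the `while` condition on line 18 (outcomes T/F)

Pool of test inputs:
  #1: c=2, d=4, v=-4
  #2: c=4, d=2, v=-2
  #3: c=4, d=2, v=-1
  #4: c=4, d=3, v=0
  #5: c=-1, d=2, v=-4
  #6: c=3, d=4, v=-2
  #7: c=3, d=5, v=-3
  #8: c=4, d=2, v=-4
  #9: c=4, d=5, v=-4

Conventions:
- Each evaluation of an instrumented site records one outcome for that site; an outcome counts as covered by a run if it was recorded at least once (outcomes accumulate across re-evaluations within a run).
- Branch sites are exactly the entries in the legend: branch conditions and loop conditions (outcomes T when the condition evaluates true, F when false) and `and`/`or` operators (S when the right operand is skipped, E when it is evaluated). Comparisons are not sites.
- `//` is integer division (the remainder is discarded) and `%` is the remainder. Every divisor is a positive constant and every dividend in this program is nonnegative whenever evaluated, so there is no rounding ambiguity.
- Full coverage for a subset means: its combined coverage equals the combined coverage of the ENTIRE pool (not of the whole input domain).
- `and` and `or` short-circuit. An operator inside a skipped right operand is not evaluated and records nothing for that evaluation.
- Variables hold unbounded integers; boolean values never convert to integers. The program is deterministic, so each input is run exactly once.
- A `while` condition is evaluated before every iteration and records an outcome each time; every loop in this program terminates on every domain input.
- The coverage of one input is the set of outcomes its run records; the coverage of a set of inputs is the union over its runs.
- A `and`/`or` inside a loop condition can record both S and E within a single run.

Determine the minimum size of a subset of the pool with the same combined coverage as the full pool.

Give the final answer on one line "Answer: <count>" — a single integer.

#1 (c=2, d=4, v=-4) -> B1->F, B3->S, B2->T, B5->S, B4->F, B6->F, B7->F, B8->T, B8->T, B8->T, B8->T, B8->T, B8->T, B8->T, ...; covered: B1=F, B2=T, B3=S, B4=F, B5=S, B6=F, B7=F, B8=T, B8=F
#2 (c=4, d=2, v=-2) -> B1->T, B5->S, B4->F, B6->T, B8->T, B8->T, B8->T, B8->T, B8->T, B8->T, B8->T, B8->T, B8->F; covered: B1=T, B4=F, B5=S, B6=T, B8=T, B8=F
#3 (c=4, d=2, v=-1) -> B1->T, B5->S, B4->F, B6->T, B8->T, B8->T, B8->T, B8->T, B8->T, B8->T, B8->T, B8->T, B8->F; covered: B1=T, B4=F, B5=S, B6=T, B8=T, B8=F
#4 (c=4, d=3, v=0) -> B1->T, B5->S, B4->F, B6->F, B7->T, B8->T, B8->T, B8->F; covered: B1=T, B4=F, B5=S, B6=F, B7=T, B8=T, B8=F
#5 (c=-1, d=2, v=-4) -> B1->T, B5->S, B4->F, B6->T, B8->T, B8->T, B8->T, B8->T, B8->T, B8->T, B8->T, B8->T, B8->F; covered: B1=T, B4=F, B5=S, B6=T, B8=T, B8=F
#6 (c=3, d=4, v=-2) -> B1->F, B3->E, B2->T, B5->S, B4->F, B6->F, B7->F, B8->T, B8->T, B8->T, B8->T, B8->T, B8->T, B8->T, ...; covered: B1=F, B2=T, B3=E, B4=F, B5=S, B6=F, B7=F, B8=T, B8=F
#7 (c=3, d=5, v=-3) -> B1->T, B5->S, B4->F, B6->F, B7->T, B8->F; covered: B1=T, B4=F, B5=S, B6=F, B7=T, B8=F
#8 (c=4, d=2, v=-4) -> B1->T, B5->S, B4->F, B6->T, B8->T, B8->T, B8->T, B8->T, B8->T, B8->T, B8->T, B8->T, B8->F; covered: B1=T, B4=F, B5=S, B6=T, B8=T, B8=F
#9 (c=4, d=5, v=-4) -> B1->T, B5->S, B4->F, B6->F, B7->T, B8->F; covered: B1=T, B4=F, B5=S, B6=F, B7=T, B8=F
the full pool covers 13 outcomes: B1=T, B1=F, B2=T, B3=S, B3=E, B4=F, B5=S, B6=T, B6=F, B7=T, B7=F, B8=T, B8=F
checked all size-1 subsets: none covers 13 outcomes (max 9/13)
checked all size-2 subsets: none covers 13 outcomes (max 11/13)
checked all size-3 subsets: none covers 13 outcomes (max 12/13)
inputs {1, 2, 4, 6} (size 4) cover everything; no size-4 subset with a lexicographically smaller index list covers all 13

Answer: 4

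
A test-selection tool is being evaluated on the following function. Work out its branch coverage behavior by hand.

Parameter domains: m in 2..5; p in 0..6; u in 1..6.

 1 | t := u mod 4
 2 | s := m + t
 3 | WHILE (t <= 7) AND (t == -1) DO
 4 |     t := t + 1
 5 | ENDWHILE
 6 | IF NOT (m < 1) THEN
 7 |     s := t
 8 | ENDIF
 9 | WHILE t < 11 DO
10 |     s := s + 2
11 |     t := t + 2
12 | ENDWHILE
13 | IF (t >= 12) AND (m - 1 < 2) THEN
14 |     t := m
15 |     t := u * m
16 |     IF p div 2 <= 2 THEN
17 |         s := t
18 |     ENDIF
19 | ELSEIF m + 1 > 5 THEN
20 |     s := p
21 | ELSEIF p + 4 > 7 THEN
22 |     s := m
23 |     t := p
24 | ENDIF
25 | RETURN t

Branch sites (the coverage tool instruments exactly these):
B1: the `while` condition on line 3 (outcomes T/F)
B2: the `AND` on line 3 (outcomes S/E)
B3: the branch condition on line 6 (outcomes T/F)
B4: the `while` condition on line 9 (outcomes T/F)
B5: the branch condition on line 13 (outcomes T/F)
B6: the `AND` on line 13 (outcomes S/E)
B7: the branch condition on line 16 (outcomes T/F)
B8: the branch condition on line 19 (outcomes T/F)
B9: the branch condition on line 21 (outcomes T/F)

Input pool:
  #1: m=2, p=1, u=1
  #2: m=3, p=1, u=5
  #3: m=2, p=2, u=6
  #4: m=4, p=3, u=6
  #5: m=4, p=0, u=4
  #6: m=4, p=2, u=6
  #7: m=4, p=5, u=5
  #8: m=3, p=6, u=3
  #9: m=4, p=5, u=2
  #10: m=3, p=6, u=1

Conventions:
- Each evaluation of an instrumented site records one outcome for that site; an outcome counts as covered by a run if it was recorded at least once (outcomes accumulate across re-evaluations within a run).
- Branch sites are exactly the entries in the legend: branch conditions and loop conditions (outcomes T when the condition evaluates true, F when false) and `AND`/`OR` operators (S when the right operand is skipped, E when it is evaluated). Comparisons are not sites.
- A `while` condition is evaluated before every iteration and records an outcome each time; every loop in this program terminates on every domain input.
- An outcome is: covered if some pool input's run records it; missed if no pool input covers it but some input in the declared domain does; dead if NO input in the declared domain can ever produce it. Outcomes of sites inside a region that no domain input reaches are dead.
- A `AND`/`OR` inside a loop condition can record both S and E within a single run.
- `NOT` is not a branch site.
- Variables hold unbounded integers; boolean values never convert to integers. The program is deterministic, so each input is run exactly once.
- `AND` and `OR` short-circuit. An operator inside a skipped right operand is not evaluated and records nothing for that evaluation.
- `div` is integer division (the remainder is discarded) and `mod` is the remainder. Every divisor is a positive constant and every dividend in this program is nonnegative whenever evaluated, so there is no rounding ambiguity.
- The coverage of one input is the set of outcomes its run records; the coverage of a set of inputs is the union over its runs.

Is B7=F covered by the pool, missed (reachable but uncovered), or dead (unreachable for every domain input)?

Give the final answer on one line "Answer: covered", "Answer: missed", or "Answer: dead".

no pool input records B7=F
but domain input (m=2, p=6, u=2) does record it -> reachable, so missed

Answer: missed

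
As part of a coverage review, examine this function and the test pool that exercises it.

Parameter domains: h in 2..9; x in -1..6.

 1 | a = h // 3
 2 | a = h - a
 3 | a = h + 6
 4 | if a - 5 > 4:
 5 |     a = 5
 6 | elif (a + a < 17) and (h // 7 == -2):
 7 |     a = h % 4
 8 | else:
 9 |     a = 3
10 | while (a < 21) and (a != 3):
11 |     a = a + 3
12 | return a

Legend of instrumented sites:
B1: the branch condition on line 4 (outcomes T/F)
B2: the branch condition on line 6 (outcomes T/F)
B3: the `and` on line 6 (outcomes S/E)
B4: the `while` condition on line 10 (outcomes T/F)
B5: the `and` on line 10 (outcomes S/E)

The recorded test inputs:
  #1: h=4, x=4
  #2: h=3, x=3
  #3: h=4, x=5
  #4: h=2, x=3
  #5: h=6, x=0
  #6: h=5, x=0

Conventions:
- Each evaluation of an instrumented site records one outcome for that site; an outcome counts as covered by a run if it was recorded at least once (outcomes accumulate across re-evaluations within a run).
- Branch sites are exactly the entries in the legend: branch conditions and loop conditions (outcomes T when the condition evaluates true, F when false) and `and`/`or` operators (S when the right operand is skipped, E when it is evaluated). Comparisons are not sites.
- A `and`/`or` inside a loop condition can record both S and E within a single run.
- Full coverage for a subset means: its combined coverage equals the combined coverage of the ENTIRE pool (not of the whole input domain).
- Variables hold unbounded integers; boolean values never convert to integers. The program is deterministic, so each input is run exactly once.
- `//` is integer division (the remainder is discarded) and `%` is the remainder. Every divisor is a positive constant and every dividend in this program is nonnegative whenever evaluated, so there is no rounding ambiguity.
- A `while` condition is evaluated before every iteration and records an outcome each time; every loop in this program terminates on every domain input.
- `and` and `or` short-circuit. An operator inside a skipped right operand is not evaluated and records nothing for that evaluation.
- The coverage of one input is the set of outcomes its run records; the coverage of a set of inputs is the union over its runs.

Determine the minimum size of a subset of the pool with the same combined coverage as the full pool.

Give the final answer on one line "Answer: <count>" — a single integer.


input #1, h=4, x=4: events B1->T, B5->E, B4->T, B5->E, B4->T, B5->E, B4->T, B5->E, B4->T, B5->E, B4->T, B5->E, B4->T, B5->S, ...; outcomes B1=T, B4=T, B4=F, B5=S, B5=E
input #2, h=3, x=3: events B1->F, B3->S, B2->F, B5->E, B4->F; outcomes B1=F, B2=F, B3=S, B4=F, B5=E
input #3, h=4, x=5: events B1->T, B5->E, B4->T, B5->E, B4->T, B5->E, B4->T, B5->E, B4->T, B5->E, B4->T, B5->E, B4->T, B5->S, ...; outcomes B1=T, B4=T, B4=F, B5=S, B5=E
input #4, h=2, x=3: events B1->F, B3->E, B2->F, B5->E, B4->F; outcomes B1=F, B2=F, B3=E, B4=F, B5=E
input #5, h=6, x=0: events B1->T, B5->E, B4->T, B5->E, B4->T, B5->E, B4->T, B5->E, B4->T, B5->E, B4->T, B5->E, B4->T, B5->S, ...; outcomes B1=T, B4=T, B4=F, B5=S, B5=E
input #6, h=5, x=0: events B1->T, B5->E, B4->T, B5->E, B4->T, B5->E, B4->T, B5->E, B4->T, B5->E, B4->T, B5->E, B4->T, B5->S, ...; outcomes B1=T, B4=T, B4=F, B5=S, B5=E
union over all inputs: B1=T, B1=F, B2=F, B3=S, B3=E, B4=T, B4=F, B5=S, B5=E (9 outcomes)
checked all size-1 subsets: none covers 9 outcomes (max 5/9)
checked all size-2 subsets: none covers 9 outcomes (max 8/9)
size 3: inputs {1, 2, 4} cover all 9 outcomes, and no lexicographically smaller subset of this size does
Answer: 3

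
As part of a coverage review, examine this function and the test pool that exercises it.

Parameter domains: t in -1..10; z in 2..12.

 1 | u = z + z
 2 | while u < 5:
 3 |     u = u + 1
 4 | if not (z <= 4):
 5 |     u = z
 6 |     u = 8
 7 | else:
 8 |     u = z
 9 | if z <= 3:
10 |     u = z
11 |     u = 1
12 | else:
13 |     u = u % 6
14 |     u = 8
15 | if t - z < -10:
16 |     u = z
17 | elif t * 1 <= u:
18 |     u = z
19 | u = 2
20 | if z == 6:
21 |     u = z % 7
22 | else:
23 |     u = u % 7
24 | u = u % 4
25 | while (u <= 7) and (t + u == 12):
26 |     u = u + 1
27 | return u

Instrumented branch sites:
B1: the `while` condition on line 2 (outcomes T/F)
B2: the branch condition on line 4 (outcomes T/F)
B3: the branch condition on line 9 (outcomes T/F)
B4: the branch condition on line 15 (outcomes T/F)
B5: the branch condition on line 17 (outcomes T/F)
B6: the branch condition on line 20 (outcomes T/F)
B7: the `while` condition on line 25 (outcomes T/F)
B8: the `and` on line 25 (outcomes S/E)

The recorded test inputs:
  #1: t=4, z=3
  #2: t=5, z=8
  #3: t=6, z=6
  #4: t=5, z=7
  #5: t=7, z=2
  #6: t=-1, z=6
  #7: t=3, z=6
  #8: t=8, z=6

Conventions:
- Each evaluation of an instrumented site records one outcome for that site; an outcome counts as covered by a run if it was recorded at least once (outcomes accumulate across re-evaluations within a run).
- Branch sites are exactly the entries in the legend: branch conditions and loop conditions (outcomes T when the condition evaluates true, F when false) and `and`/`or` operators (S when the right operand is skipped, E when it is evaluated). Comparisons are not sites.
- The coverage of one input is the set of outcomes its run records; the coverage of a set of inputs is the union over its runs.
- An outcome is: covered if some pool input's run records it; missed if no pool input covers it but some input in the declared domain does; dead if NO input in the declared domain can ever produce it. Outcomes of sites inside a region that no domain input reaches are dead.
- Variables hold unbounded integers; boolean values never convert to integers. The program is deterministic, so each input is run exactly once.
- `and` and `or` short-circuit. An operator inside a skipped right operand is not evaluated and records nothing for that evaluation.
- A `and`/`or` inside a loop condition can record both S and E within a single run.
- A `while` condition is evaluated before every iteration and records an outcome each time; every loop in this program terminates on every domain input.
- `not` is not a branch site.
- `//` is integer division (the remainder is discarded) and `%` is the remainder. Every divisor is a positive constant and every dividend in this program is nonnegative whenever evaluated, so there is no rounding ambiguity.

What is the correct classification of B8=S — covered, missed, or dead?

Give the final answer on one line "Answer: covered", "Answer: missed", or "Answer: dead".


no pool input records B8=S
checking all 132 inputs in the declared domain: B8=S is never recorded -> dead
Answer: dead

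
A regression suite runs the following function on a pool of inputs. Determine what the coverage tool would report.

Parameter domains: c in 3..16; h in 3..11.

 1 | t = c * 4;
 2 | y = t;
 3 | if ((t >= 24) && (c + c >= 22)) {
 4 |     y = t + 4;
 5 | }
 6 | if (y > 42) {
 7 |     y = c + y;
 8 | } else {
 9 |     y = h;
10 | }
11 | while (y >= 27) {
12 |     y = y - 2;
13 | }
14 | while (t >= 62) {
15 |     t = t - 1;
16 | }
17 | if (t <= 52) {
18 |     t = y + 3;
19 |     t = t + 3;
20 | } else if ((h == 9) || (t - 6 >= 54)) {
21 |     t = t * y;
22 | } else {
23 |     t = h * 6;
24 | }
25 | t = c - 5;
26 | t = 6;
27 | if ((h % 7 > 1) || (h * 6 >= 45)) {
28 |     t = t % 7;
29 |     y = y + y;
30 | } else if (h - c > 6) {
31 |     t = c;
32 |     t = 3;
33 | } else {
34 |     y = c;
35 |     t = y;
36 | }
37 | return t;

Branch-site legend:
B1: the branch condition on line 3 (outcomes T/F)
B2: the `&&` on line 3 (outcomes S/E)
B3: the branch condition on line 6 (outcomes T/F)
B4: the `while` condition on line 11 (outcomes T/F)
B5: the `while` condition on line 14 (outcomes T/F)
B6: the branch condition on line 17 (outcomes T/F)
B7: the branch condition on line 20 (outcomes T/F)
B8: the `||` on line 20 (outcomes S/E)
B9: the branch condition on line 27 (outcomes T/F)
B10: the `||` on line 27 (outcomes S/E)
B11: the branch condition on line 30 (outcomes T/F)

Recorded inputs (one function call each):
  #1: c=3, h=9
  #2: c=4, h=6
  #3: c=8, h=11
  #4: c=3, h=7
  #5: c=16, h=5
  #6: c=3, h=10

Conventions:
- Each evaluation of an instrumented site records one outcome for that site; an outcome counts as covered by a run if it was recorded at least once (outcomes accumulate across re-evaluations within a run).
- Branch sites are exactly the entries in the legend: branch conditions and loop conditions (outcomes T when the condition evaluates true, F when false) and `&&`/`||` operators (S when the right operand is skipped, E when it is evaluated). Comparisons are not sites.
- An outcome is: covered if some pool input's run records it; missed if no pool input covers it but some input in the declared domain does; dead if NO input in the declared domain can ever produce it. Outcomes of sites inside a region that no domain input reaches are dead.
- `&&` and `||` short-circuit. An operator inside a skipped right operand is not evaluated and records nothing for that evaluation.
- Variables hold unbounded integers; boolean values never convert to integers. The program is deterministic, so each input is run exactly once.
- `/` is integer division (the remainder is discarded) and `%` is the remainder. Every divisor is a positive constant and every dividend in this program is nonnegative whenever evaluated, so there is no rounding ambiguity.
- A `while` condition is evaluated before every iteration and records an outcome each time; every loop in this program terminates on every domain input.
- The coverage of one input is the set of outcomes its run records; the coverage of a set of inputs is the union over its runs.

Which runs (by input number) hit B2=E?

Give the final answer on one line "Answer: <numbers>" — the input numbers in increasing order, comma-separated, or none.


input #1 (c=3, h=9): never hits B2=E
input #2 (c=4, h=6): never hits B2=E
input #3 (c=8, h=11): hits B2=E
input #4 (c=3, h=7): never hits B2=E
input #5 (c=16, h=5): hits B2=E
input #6 (c=3, h=10): never hits B2=E
Answer: 3, 5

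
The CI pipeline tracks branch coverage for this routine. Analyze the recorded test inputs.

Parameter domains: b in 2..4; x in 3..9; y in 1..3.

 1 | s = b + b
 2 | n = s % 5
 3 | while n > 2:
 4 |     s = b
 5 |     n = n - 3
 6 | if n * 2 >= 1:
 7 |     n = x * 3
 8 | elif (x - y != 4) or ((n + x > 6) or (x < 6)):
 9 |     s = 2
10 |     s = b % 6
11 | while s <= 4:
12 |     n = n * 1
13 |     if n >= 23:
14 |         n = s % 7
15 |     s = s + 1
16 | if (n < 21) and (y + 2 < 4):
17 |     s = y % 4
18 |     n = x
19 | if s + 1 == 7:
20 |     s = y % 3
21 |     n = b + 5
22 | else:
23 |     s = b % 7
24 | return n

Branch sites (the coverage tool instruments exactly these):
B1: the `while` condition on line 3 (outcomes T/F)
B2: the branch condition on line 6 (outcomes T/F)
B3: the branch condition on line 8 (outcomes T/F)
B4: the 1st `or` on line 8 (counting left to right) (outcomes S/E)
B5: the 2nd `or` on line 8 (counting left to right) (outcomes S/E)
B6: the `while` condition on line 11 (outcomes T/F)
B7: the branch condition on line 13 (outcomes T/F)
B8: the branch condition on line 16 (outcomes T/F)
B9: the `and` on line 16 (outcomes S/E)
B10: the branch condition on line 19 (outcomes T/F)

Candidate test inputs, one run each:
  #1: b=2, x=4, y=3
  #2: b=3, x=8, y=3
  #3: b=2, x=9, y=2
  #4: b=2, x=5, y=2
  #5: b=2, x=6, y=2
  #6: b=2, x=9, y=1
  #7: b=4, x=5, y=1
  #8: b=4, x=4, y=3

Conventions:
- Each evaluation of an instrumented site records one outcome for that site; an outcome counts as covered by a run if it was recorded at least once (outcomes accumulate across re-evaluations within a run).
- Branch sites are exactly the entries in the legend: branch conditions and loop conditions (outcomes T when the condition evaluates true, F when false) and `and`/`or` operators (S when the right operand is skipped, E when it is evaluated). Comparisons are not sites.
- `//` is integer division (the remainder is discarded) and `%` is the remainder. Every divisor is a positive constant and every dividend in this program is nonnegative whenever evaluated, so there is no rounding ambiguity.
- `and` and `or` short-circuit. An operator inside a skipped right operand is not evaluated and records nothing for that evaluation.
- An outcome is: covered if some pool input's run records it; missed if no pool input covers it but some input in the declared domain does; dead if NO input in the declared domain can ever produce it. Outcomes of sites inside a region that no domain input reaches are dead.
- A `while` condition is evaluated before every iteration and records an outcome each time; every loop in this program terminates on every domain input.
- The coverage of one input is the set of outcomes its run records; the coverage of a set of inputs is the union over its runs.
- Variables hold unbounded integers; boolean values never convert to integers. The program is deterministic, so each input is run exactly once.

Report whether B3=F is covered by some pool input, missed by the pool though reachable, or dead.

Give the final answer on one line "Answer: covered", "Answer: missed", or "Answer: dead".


no pool input records B3=F
but domain input (b=4, x=6, y=2) does record it -> reachable, so missed
Answer: missed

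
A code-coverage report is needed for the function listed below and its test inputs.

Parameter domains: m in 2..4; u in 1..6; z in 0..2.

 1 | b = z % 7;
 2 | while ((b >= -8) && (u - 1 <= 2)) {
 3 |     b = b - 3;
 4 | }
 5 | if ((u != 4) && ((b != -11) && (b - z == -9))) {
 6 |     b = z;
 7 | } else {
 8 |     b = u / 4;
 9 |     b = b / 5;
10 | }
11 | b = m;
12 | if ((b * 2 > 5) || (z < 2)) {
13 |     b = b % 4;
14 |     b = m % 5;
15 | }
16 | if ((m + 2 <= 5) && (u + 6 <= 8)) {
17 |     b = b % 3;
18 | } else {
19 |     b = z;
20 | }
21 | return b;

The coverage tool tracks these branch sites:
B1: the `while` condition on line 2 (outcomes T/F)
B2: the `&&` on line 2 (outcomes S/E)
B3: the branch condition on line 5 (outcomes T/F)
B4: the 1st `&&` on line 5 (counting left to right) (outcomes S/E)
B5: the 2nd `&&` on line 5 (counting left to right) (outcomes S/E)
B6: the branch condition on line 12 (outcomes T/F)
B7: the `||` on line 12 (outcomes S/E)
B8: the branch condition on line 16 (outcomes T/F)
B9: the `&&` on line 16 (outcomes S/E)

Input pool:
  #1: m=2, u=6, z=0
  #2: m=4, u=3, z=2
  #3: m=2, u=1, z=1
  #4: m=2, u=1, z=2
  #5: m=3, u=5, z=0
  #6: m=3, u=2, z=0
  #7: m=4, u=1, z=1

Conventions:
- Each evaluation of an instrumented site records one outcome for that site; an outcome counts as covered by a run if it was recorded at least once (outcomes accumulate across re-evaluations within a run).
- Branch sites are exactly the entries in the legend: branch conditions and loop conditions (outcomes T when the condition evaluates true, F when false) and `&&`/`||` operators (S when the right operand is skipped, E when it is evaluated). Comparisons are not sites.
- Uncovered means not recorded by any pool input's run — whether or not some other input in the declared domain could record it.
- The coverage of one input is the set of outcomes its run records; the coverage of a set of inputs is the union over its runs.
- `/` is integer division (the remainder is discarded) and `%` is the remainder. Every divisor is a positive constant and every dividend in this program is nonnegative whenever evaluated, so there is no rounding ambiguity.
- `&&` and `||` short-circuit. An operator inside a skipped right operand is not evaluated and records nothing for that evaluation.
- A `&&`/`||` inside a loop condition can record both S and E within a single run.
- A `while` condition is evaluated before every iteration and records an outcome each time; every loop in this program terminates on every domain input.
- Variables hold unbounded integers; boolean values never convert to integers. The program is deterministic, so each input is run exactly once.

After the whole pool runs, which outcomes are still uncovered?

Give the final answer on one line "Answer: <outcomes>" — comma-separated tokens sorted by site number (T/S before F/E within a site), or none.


test 1 (m=2, u=6, z=0) fires B2->E, B1->F, B4->E, B5->E, B3->F, B7->E, B6->T, B9->E, B8->F; hits B1=F, B2=E, B3=F, B4=E, B5=E, B6=T, B7=E, B8=F, B9=E
test 2 (m=4, u=3, z=2) fires B2->E, B1->T, B2->E, B1->T, B2->E, B1->T, B2->E, B1->T, B2->S, B1->F, B4->E, B5->E, B3->F, B7->S, ...; hits B1=T, B1=F, B2=S, B2=E, B3=F, B4=E, B5=E, B6=T, B7=S, B8=F, B9=S
test 3 (m=2, u=1, z=1) fires B2->E, B1->T, B2->E, B1->T, B2->E, B1->T, B2->E, B1->T, B2->S, B1->F, B4->E, B5->S, B3->F, B7->E, ...; hits B1=T, B1=F, B2=S, B2=E, B3=F, B4=E, B5=S, B6=T, B7=E, B8=T, B9=E
test 4 (m=2, u=1, z=2) fires B2->E, B1->T, B2->E, B1->T, B2->E, B1->T, B2->E, B1->T, B2->S, B1->F, B4->E, B5->E, B3->F, B7->E, ...; hits B1=T, B1=F, B2=S, B2=E, B3=F, B4=E, B5=E, B6=F, B7=E, B8=T, B9=E
test 5 (m=3, u=5, z=0) fires B2->E, B1->F, B4->E, B5->E, B3->F, B7->S, B6->T, B9->E, B8->F; hits B1=F, B2=E, B3=F, B4=E, B5=E, B6=T, B7=S, B8=F, B9=E
test 6 (m=3, u=2, z=0) fires B2->E, B1->T, B2->E, B1->T, B2->E, B1->T, B2->S, B1->F, B4->E, B5->E, B3->T, B7->S, B6->T, B9->E, ...; hits B1=T, B1=F, B2=S, B2=E, B3=T, B4=E, B5=E, B6=T, B7=S, B8=T, B9=E
test 7 (m=4, u=1, z=1) fires B2->E, B1->T, B2->E, B1->T, B2->E, B1->T, B2->E, B1->T, B2->S, B1->F, B4->E, B5->S, B3->F, B7->S, ...; hits B1=T, B1=F, B2=S, B2=E, B3=F, B4=E, B5=S, B6=T, B7=S, B8=F, B9=S
union over the pool: B1=T, B1=F, B2=S, B2=E, B3=T, B3=F, B4=E, B5=S, B5=E, B6=T, B6=F, B7=S, B7=E, B8=T, B8=F, B9=S, B9=E
uncovered (1 of 18): B4=S
Answer: B4=S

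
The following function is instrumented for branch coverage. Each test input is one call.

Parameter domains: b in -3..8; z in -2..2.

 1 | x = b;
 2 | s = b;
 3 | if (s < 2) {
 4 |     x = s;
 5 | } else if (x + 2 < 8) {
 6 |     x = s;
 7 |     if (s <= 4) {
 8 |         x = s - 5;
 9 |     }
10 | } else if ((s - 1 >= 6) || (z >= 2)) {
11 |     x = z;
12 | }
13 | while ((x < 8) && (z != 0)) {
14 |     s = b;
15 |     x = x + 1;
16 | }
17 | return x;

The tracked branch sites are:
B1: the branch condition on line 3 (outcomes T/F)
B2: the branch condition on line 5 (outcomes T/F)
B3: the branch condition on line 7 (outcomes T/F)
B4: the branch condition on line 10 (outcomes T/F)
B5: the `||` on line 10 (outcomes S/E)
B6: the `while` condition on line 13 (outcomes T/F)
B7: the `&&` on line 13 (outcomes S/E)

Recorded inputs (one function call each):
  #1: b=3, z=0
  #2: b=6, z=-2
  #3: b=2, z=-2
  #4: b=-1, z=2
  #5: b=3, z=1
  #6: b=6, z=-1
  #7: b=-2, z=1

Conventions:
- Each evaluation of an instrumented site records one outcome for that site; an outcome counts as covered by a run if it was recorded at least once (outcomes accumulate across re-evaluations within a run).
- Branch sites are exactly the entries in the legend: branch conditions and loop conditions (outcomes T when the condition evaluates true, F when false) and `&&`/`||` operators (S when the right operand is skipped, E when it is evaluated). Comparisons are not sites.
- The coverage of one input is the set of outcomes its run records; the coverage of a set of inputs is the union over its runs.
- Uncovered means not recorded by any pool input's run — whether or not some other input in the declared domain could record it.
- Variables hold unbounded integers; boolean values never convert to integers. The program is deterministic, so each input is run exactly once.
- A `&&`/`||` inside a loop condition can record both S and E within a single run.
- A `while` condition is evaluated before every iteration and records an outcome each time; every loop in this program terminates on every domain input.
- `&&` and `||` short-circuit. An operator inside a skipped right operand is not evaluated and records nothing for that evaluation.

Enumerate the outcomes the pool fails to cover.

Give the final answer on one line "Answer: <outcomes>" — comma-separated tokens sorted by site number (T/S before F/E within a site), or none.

#1 (b=3, z=0) -> B1->F, B2->T, B3->T, B7->E, B6->F; covered: B1=F, B2=T, B3=T, B6=F, B7=E
#2 (b=6, z=-2) -> B1->F, B2->F, B5->E, B4->F, B7->E, B6->T, B7->E, B6->T, B7->S, B6->F; covered: B1=F, B2=F, B4=F, B5=E, B6=T, B6=F, B7=S, B7=E
#3 (b=2, z=-2) -> B1->F, B2->T, B3->T, B7->E, B6->T, B7->E, B6->T, B7->E, B6->T, B7->E, B6->T, B7->E, B6->T, B7->E, ...; covered: B1=F, B2=T, B3=T, B6=T, B6=F, B7=S, B7=E
#4 (b=-1, z=2) -> B1->T, B7->E, B6->T, B7->E, B6->T, B7->E, B6->T, B7->E, B6->T, B7->E, B6->T, B7->E, B6->T, B7->E, ...; covered: B1=T, B6=T, B6=F, B7=S, B7=E
#5 (b=3, z=1) -> B1->F, B2->T, B3->T, B7->E, B6->T, B7->E, B6->T, B7->E, B6->T, B7->E, B6->T, B7->E, B6->T, B7->E, ...; covered: B1=F, B2=T, B3=T, B6=T, B6=F, B7=S, B7=E
#6 (b=6, z=-1) -> B1->F, B2->F, B5->E, B4->F, B7->E, B6->T, B7->E, B6->T, B7->S, B6->F; covered: B1=F, B2=F, B4=F, B5=E, B6=T, B6=F, B7=S, B7=E
#7 (b=-2, z=1) -> B1->T, B7->E, B6->T, B7->E, B6->T, B7->E, B6->T, B7->E, B6->T, B7->E, B6->T, B7->E, B6->T, B7->E, ...; covered: B1=T, B6=T, B6=F, B7=S, B7=E
union over the pool: B1=T, B1=F, B2=T, B2=F, B3=T, B4=F, B5=E, B6=T, B6=F, B7=S, B7=E
uncovered (3 of 14): B3=F, B4=T, B5=S

Answer: B3=F, B4=T, B5=S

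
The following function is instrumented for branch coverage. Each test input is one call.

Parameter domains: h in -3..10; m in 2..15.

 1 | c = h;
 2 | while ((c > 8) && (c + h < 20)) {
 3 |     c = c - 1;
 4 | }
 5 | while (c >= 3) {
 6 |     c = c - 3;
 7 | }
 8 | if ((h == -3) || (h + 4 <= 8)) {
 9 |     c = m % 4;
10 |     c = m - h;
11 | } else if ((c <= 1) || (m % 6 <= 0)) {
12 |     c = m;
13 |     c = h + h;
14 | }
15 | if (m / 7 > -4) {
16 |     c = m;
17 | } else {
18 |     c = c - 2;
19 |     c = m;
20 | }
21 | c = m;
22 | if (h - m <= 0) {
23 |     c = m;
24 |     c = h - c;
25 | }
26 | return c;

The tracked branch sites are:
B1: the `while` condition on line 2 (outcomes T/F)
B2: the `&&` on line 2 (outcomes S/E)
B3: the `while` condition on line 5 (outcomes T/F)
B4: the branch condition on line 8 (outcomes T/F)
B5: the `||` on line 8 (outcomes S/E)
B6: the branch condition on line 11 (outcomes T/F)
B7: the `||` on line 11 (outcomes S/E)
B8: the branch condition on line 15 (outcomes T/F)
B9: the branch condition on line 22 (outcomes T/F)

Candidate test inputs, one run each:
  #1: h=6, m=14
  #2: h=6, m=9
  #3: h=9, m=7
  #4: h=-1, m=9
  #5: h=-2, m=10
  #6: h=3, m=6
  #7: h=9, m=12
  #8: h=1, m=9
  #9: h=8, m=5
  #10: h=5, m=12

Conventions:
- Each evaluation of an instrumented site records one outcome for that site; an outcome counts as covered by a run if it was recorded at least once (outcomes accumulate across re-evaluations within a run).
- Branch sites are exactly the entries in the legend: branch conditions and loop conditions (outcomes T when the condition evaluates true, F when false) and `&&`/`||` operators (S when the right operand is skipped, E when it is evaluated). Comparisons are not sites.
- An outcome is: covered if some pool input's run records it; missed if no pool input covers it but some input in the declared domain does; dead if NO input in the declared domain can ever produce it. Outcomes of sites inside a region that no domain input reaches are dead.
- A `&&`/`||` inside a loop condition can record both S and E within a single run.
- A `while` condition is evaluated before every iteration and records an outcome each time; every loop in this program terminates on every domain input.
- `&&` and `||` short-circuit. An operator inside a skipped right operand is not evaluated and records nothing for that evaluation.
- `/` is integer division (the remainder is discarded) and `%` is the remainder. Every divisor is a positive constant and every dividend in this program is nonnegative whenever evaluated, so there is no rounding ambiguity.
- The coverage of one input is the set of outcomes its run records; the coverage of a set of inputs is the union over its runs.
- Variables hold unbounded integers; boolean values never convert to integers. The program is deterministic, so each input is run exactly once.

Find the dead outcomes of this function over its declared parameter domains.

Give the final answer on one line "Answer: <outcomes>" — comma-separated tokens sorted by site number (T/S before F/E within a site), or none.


running all 196 domain inputs and tallying outcomes:
  B8=F: no domain input ever produces it -> dead
  reachable outcomes have witnesses, e.g. B1=T (e.g. h=9, m=2), B1=F (e.g. h=-3, m=2), B2=S (e.g. h=-3, m=2), B2=E (e.g. h=9, m=2)
Answer: B8=F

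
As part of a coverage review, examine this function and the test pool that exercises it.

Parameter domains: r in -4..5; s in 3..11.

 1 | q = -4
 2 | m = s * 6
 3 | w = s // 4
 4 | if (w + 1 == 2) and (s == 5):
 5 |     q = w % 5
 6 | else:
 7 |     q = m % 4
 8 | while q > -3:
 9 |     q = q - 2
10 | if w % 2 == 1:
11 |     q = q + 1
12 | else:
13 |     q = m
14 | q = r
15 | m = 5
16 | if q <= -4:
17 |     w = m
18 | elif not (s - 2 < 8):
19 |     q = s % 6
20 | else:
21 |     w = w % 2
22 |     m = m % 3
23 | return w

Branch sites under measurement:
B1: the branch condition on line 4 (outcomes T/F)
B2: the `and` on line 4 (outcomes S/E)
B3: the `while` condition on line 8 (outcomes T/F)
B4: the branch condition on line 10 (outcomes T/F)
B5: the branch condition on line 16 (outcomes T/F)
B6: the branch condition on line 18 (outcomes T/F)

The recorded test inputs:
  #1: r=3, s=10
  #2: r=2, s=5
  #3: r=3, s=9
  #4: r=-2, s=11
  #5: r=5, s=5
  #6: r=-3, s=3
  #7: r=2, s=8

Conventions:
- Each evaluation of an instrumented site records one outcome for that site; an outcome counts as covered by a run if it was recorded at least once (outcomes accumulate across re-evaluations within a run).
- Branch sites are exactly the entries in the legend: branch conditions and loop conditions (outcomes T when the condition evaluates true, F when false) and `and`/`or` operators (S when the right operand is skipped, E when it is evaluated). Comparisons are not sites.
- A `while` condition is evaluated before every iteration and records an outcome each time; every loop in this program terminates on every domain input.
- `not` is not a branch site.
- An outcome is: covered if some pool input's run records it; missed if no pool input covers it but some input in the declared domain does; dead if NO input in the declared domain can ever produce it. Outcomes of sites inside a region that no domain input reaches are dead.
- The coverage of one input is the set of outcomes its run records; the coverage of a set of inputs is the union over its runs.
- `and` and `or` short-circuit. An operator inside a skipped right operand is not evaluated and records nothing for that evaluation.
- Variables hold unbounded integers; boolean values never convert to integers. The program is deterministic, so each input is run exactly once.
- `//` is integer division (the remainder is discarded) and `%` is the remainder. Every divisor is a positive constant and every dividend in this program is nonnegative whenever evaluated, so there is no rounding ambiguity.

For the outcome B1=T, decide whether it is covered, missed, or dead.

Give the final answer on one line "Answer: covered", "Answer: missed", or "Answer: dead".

B1=T is recorded by pool input(s) 2, 5 -> covered

Answer: covered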